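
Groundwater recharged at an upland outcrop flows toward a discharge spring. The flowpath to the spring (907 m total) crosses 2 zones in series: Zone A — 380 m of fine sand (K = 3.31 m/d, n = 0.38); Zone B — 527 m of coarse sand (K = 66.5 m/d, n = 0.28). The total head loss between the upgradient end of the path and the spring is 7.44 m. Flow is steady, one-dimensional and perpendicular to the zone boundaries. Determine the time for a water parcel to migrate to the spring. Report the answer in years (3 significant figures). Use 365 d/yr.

Continuity: the same q passes through each zone, so ΔH = q·Σ(L_j/K_j) — the zones act as resistances in series.
Σ(L/K) = 380/3.31 + 527/66.5 = 114.8 + 7.925 = 122.7 d
q = ΔH / Σ(L/K) = 7.44 / 122.7 = 0.06062 m/d (same in every zone)
Zone A: v = q/n = 0.06062/0.38 = 0.1595 m/d → t_A = 380/0.1595 = 2382 d
Zone B: v = q/n = 0.06062/0.28 = 0.2165 m/d → t_B = 527/0.2165 = 2434 d
Total t = 2382 + 2434 = 4816 d
   = 4816 / 365 = 13.2 yr

13.2 years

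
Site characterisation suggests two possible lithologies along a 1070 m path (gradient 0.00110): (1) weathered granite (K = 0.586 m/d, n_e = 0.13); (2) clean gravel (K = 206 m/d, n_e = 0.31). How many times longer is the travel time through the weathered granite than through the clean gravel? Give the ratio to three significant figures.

147

Unit 1 (weathered granite): v = 0.586×0.0011/0.13 = 0.004958 m/d, t = 1070/0.004958 = 215800 d
Unit 2 (clean gravel): v = 206×0.0011/0.31 = 0.7310 m/d, t = 1070/0.7310 = 1464 d
t(weathered granite) / t(clean gravel) = 215800/1464 = 147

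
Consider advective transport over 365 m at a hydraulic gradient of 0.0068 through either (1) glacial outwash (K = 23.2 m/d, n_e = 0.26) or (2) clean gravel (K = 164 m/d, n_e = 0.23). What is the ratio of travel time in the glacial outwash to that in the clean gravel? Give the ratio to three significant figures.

7.99

Unit 1 (glacial outwash): v = 23.2×0.0068/0.26 = 0.6068 m/d, t = 365/0.6068 = 601.5 d
Unit 2 (clean gravel): v = 164×0.0068/0.23 = 4.849 m/d, t = 365/4.849 = 75.28 d
t(glacial outwash) / t(clean gravel) = 601.5/75.28 = 7.99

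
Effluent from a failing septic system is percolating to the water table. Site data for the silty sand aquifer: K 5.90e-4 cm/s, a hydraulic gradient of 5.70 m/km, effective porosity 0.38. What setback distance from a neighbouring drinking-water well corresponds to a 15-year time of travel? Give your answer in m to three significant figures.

41.9 m

K = 5.90e-4 cm/s × 864 = 0.5098 m/d
Specific discharge q = 0.5098 × 0.0057 = 0.002906 m/d
Seepage velocity v = q / n = 0.002906 / 0.38 = 0.007646 m/d
T = 15 yr × 365 = 5475 d
L = v × T = 0.007646 × 5475 = 41.86 m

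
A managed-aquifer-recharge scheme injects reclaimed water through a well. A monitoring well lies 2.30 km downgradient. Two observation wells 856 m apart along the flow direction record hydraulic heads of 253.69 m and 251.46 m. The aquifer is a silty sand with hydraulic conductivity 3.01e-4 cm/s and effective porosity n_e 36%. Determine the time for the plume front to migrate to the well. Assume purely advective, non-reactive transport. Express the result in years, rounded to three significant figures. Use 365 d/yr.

3350 years

Hydraulic gradient i = (253.69 − 251.46) / 856 = 2.23 / 856 = 0.002605
K = 3.01e-4 cm/s × 864 = 0.2601 m/d
Specific discharge q = 0.2601 × 0.002605 = 6.775e-4 m/d
v = Ki/n = 0.2601·0.002605/0.36 = 0.001882 m/d
L = 2.30 km = 2300 m
t = L / v = 2300 / 0.001882 = 1.222e6 d
   = 1.222e6 / 365 = 3350 yr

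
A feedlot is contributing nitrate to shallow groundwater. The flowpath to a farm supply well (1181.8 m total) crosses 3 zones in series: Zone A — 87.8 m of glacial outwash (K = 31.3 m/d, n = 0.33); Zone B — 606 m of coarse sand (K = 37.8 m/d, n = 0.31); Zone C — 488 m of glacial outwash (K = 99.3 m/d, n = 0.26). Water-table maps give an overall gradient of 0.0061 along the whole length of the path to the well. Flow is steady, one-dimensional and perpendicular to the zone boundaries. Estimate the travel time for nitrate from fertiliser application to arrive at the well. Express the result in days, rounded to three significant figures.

Steady 1-D flow in series ⇒ the Darcy flux q is identical in every zone and the zone head losses add (resistances L/K in series).
Σ(L/K) = 87.8/31.3 + 606/37.8 + 488/99.3 = 2.805 + 16.03 + 4.914 = 23.75 d
K_eq = L_total / Σ(L/K) = 1181.8 / 23.75 = 49.76 m/d
q = K_eq · i = 49.76 × 0.0061 = 0.3035 m/d (same in every zone)
Zone A: v = q/n = 0.3035/0.33 = 0.9198 m/d → t_A = 87.8/0.9198 = 95.46 d
Zone B: v = q/n = 0.3035/0.31 = 0.9791 m/d → t_B = 606/0.9791 = 618.9 d
Zone C: v = q/n = 0.3035/0.26 = 1.167 m/d → t_C = 488/1.167 = 418.0 d
Total t = 95.46 + 618.9 + 418.0 = 1132 d

1130 days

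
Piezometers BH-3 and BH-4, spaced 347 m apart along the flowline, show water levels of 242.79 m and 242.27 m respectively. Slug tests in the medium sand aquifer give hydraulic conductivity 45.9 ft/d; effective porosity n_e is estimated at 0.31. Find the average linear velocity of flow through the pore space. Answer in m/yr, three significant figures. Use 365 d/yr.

Hydraulic gradient i = (242.79 − 242.27) / 347 = 0.52 / 347 = 0.001499
K = 45.9 ft/d × 0.3048 = 13.99 m/d
Darcy flux q = K·i = 13.99 × 0.001499 = 0.02097 m/d
v_s = q/n_e = 0.02097/0.31 = 0.06763 m/d
   = 0.06763 × 365 = 24.7 m/yr

24.7 m/yr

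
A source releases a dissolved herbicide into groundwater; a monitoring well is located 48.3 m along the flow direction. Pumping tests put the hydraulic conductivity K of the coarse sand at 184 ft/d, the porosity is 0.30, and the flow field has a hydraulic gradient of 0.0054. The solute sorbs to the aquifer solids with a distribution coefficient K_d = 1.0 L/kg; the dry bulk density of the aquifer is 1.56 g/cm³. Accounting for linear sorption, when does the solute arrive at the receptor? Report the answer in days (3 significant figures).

K = 184 ft/d × 0.3048 = 56.08 m/d
q = Ki = 56.08 × 0.0054 = 0.3028 m/d
Average linear velocity = 0.3028 / 0.30 = 1.009 m/d
Retardation R = 1 + ρ_b·K_d/n = 1 + 1.56×1.0/0.30 = 6.200
Contaminant velocity v_c = v/R = 1.009/6.200 = 0.1628 m/d
t = L/v_c = 48.3/0.1628 = 296.6 d

297 days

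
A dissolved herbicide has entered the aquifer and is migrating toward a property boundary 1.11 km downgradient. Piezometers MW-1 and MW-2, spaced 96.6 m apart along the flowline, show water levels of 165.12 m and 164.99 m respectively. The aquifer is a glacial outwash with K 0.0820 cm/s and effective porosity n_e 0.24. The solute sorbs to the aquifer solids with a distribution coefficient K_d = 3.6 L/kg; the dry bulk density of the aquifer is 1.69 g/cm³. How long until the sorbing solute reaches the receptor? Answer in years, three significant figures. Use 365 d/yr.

Hydraulic gradient i = (165.12 − 164.99) / 96.6 = 0.13 / 96.6 = 0.001346
K = 0.0820 cm/s × 864 = 70.85 m/d
q = Ki = 70.85 × 0.001346 = 0.09534 m/d
Average linear velocity = 0.09534 / 0.24 = 0.3973 m/d
Retardation R = 1 + ρ_b·K_d/n = 1 + 1.69×3.6/0.24 = 26.35
Contaminant velocity v_c = v/R = 0.3973/26.35 = 0.01508 m/d
L = 1.11 km = 1110 m
t = L/v_c = 1110/0.01508 = 73620 d
   = 73620/365 = 202 yr

202 years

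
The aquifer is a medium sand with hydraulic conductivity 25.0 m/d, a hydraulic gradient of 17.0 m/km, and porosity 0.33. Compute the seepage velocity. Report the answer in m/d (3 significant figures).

1.29 m/d

q = Ki = 25.0 × 0.017 = 0.4250 m/d
Average linear velocity = 0.4250 / 0.33 = 1.288 m/d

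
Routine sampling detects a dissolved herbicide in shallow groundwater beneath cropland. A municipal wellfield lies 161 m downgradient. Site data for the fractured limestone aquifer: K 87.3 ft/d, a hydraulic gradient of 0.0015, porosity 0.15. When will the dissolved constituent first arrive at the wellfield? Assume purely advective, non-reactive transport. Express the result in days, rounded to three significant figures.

605 days

K = 87.3 ft/d × 0.3048 = 26.61 m/d
q = Ki = 26.61 × 0.0015 = 0.03991 m/d
Average linear velocity = 0.03991 / 0.15 = 0.2661 m/d
t = L / v = 161 / 0.2661 = 605.1 d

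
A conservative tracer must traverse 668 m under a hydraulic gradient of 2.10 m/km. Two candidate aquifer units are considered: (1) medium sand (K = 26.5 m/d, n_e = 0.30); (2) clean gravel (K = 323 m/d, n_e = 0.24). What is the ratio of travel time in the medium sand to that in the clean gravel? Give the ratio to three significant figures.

15.2

Unit 1 (medium sand): v = 26.5×0.0021/0.30 = 0.1855 m/d, t = 668/0.1855 = 3601 d
Unit 2 (clean gravel): v = 323×0.0021/0.24 = 2.826 m/d, t = 668/2.826 = 236.4 d
t(medium sand) / t(clean gravel) = 3601/236.4 = 15.2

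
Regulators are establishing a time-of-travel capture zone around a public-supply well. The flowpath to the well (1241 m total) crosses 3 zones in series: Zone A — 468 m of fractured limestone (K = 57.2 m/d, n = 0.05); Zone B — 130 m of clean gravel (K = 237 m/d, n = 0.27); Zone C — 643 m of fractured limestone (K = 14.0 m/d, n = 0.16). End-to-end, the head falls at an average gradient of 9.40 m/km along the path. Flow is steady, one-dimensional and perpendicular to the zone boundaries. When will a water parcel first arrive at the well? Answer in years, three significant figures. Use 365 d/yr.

Steady 1-D flow in series ⇒ the Darcy flux q is identical in every zone and the zone head losses add (resistances L/K in series).
Σ(L/K) = 468/57.2 + 130/237 + 643/14.0 = 8.182 + 0.5485 + 45.93 = 54.66 d
K_eq = L_total / Σ(L/K) = 1241 / 54.66 = 22.70 m/d
q = K_eq · i = 22.70 × 0.0094 = 0.2134 m/d (same in every zone)
Zone A: v = q/n = 0.2134/0.05 = 4.268 m/d → t_A = 468/4.268 = 109.6 d
Zone B: v = q/n = 0.2134/0.27 = 0.7905 m/d → t_B = 130/0.7905 = 164.5 d
Zone C: v = q/n = 0.2134/0.16 = 1.334 m/d → t_C = 643/1.334 = 482.1 d
Total t = 109.6 + 164.5 + 482.1 = 756.2 d
   = 756.2 / 365 = 2.07 yr

2.07 years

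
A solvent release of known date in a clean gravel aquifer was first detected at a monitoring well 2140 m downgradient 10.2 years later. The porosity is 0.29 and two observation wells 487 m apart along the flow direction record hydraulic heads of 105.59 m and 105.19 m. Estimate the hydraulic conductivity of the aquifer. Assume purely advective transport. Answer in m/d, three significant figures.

Hydraulic gradient i = (105.59 − 105.19) / 487 = 0.40 / 487 = 8.214e-4
t = 10.2 years = 3723 d
v = L / t = 2140 / 3723 = 0.5748 m/d
K = v · n / i = 0.5748 × 0.29 / 8.214e-4 = 203 m/d

203 m/d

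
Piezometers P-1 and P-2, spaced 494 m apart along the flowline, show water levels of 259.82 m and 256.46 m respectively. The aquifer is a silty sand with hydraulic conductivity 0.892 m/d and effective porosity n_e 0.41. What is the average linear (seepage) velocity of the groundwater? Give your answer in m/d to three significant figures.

0.0148 m/d

Hydraulic gradient i = (259.82 − 256.46) / 494 = 3.36 / 494 = 0.006802
Specific discharge q = 0.892 × 0.006802 = 0.006067 m/d
v = Ki/n = 0.892·0.006802/0.41 = 0.01480 m/d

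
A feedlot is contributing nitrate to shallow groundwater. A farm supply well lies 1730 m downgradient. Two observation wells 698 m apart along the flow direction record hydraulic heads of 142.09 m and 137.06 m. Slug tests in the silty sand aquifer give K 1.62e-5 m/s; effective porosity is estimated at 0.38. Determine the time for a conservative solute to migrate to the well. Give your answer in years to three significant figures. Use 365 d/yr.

179 years

Hydraulic gradient i = (142.09 − 137.06) / 698 = 5.03 / 698 = 0.007206
K = 1.62e-5 m/s × 86400 s/d = 1.400 m/d
Darcy flux q = K·i = 1.400 × 0.007206 = 0.01009 m/d
v = Ki/n = 1.400·0.007206/0.38 = 0.02654 m/d
t = L / v = 1730 / 0.02654 = 65180 d
   = 65180 / 365 = 179 yr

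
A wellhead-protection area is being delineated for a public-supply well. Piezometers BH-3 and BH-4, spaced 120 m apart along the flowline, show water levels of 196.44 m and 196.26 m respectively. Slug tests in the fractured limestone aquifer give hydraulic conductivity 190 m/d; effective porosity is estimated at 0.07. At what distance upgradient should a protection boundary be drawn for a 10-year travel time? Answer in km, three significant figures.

Hydraulic gradient i = (196.44 − 196.26) / 120 = 0.18 / 120 = 0.001500
q = Ki = 190 × 0.001500 = 0.2850 m/d
Seepage velocity v = q / n = 0.2850 / 0.07 = 4.071 m/d
T = 10 yr × 365 = 3650 d
L = v × T = 4.071 × 3650 = 14860 m
   = 14.9 km

14.9 km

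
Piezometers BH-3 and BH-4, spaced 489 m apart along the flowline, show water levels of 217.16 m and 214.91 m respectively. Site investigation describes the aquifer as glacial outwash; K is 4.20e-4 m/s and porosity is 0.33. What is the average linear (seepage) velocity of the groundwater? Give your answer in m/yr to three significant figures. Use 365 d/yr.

185 m/yr

Hydraulic gradient i = (217.16 − 214.91) / 489 = 2.25 / 489 = 0.004601
K = 4.20e-4 m/s × 86400 s/d = 36.29 m/d
Darcy flux q = K·i = 36.29 × 0.004601 = 0.1670 m/d
v = Ki/n = 36.29·0.004601/0.33 = 0.5060 m/d
   = 0.5060 × 365 = 185 m/yr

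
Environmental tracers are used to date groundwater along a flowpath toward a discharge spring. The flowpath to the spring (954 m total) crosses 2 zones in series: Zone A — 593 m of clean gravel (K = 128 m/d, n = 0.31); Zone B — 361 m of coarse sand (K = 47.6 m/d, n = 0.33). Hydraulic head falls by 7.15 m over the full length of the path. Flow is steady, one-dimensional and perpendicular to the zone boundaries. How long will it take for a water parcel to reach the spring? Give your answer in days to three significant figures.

Steady 1-D flow in series ⇒ the Darcy flux q is identical in every zone and the zone head losses add (resistances L/K in series).
Σ(L/K) = 593/128 + 361/47.6 = 4.633 + 7.584 = 12.22 d
q = ΔH / Σ(L/K) = 7.15 / 12.22 = 0.5853 m/d (same in every zone)
Zone A: v = q/n = 0.5853/0.31 = 1.888 m/d → t_A = 593/1.888 = 314.1 d
Zone B: v = q/n = 0.5853/0.33 = 1.774 m/d → t_B = 361/1.774 = 203.6 d
Total t = 314.1 + 203.6 = 517.7 d

518 days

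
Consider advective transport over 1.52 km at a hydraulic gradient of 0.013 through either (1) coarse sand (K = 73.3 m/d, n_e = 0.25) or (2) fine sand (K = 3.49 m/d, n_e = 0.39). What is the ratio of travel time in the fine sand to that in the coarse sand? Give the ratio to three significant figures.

32.8

Unit 1 (coarse sand): v = 73.3×0.013/0.25 = 3.812 m/d, t = 1520/3.812 = 398.8 d
Unit 2 (fine sand): v = 3.49×0.013/0.39 = 0.1163 m/d, t = 1520/0.1163 = 13070 d
t(fine sand) / t(coarse sand) = 13070/398.8 = 32.8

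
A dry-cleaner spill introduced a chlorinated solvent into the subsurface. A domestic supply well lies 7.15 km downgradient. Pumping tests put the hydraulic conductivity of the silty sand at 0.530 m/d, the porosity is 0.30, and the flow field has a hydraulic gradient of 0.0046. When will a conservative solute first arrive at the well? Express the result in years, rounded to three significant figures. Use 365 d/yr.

2410 years

q = Ki = 0.530 × 0.0046 = 0.002438 m/d
v = Ki/n = 0.530·0.0046/0.30 = 0.008127 m/d
L = 7.15 km = 7150 m
t = L / v = 7150 / 0.008127 = 879800 d
   = 879800 / 365 = 2410 yr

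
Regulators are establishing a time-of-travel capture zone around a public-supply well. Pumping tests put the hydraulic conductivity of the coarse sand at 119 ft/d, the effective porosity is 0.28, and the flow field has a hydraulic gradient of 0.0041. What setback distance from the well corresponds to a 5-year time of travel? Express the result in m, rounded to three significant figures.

K = 119 ft/d × 0.3048 = 36.27 m/d
Darcy flux q = K·i = 36.27 × 0.0041 = 0.1487 m/d
Seepage velocity v = q / n = 0.1487 / 0.28 = 0.5311 m/d
T = 5 yr × 365 = 1825 d
L = v × T = 0.5311 × 1825 = 969.3 m

969 m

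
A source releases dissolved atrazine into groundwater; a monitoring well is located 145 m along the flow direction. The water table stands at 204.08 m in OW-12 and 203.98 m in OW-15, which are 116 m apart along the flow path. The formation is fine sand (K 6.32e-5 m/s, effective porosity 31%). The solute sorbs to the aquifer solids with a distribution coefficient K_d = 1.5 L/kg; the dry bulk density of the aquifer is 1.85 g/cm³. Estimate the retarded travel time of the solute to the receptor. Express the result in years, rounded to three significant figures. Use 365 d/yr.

260 years

Hydraulic gradient i = (204.08 − 203.98) / 116 = 0.10 / 116 = 8.621e-4
K = 6.32e-5 m/s × 86400 s/d = 5.460 m/d
Specific discharge q = 5.460 × 8.621e-4 = 0.004707 m/d
v = Ki/n = 5.460·8.621e-4/0.31 = 0.01518 m/d
Retardation R = 1 + ρ_b·K_d/n = 1 + 1.85×1.5/0.31 = 9.952
Contaminant velocity v_c = v/R = 0.01518/9.952 = 0.001526 m/d
t = L/v_c = 145/0.001526 = 95030 d
   = 95030/365 = 260 yr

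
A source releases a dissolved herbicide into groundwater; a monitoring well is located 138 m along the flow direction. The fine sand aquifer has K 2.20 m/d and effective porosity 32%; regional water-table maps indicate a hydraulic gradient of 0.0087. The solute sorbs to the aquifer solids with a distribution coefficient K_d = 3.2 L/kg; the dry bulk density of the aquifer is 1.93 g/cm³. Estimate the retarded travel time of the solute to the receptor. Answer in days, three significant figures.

Darcy flux q = K·i = 2.20 × 0.0087 = 0.01914 m/d
Seepage velocity v = q / n = 0.01914 / 0.32 = 0.05981 m/d
Retardation R = 1 + ρ_b·K_d/n = 1 + 1.93×3.2/0.32 = 20.30
Contaminant velocity v_c = v/R = 0.05981/20.30 = 0.002946 m/d
t = L/v_c = 138/0.002946 = 46840 d

46800 days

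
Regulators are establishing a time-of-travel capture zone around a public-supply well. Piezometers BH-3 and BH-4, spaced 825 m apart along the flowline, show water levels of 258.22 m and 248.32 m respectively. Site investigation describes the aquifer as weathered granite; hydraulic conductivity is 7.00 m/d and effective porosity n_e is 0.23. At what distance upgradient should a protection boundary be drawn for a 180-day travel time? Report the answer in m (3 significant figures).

65.7 m

Hydraulic gradient i = (258.22 − 248.32) / 825 = 9.90 / 825 = 0.01200
q = Ki = 7.00 × 0.01200 = 0.08400 m/d
Average linear velocity = 0.08400 / 0.23 = 0.3652 m/d
L = v × T = 0.3652 × 180 = 65.74 m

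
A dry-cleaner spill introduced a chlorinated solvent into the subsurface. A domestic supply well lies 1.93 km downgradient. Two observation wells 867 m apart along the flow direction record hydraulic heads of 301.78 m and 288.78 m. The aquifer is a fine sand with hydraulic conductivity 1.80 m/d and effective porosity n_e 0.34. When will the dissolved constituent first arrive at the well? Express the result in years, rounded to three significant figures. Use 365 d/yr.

66.6 years

Hydraulic gradient i = (301.78 − 288.78) / 867 = 13.00 / 867 = 0.01499
q = Ki = 1.80 × 0.01499 = 0.02699 m/d
v_s = q/n_e = 0.02699/0.34 = 0.07938 m/d
L = 1.93 km = 1930 m
t = L / v = 1930 / 0.07938 = 24310 d
   = 24310 / 365 = 66.6 yr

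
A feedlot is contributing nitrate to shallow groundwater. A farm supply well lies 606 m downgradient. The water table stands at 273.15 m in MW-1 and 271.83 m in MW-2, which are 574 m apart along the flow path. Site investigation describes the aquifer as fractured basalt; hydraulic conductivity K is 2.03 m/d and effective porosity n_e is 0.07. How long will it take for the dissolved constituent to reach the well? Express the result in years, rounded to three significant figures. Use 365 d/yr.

Hydraulic gradient i = (273.15 − 271.83) / 574 = 1.32 / 574 = 0.002300
Specific discharge q = 2.03 × 0.002300 = 0.004668 m/d
Average linear velocity = 0.004668 / 0.07 = 0.06669 m/d
t = L / v = 606 / 0.06669 = 9087 d
   = 9087 / 365 = 24.9 yr

24.9 years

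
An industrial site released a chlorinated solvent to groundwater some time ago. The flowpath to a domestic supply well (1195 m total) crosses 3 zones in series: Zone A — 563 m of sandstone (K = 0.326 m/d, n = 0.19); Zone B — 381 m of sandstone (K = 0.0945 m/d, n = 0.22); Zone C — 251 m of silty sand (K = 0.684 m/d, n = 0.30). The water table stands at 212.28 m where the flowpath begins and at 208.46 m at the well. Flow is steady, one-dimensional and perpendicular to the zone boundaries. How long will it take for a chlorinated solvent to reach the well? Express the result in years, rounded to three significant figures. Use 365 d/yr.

Total head drop ΔH = 212.28 − 208.46 = 3.82 m
Continuity: the same q passes through each zone, so ΔH = q·Σ(L_j/K_j) — the zones act as resistances in series.
Σ(L/K) = 563/0.326 + 381/0.0945 + 251/0.684 = 1727 + 4032 + 367.0 = 6126 d
q = ΔH / Σ(L/K) = 3.82 / 6126 = 6.236e-4 m/d (same in every zone)
Zone A: v = q/n = 6.236e-4/0.19 = 0.003282 m/d → t_A = 563/0.003282 = 171500 d
Zone B: v = q/n = 6.236e-4/0.22 = 0.002835 m/d → t_B = 381/0.002835 = 134400 d
Zone C: v = q/n = 6.236e-4/0.30 = 0.002079 m/d → t_C = 251/0.002079 = 120800 d
Total t = 171500 + 134400 + 120800 = 426700 d
   = 426700 / 365 = 1170 yr

1170 years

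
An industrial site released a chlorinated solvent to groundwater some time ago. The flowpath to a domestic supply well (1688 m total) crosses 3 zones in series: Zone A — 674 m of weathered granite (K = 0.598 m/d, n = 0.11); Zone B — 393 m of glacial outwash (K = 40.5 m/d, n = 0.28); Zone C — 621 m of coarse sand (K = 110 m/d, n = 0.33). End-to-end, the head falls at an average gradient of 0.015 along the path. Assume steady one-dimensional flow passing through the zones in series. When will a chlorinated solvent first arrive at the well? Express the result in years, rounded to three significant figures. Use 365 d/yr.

48.1 years

For zones in series the flux q is common to all zones; the equivalent conductivity is the harmonic (thickness-weighted) mean, K_eq = L_total / Σ(L_j/K_j).
Σ(L/K) = 674/0.598 + 393/40.5 + 621/110 = 1127 + 9.704 + 5.645 = 1142 d
K_eq = L_total / Σ(L/K) = 1688 / 1142 = 1.478 m/d
q = K_eq · i = 1.478 × 0.015 = 0.02216 m/d (same in every zone)
Zone A: v = q/n = 0.02216/0.11 = 0.2015 m/d → t_A = 674/0.2015 = 3345 d
Zone B: v = q/n = 0.02216/0.28 = 0.07915 m/d → t_B = 393/0.07915 = 4965 d
Zone C: v = q/n = 0.02216/0.33 = 0.06716 m/d → t_C = 621/0.06716 = 9246 d
Total t = 3345 + 4965 + 9246 = 17560 d
   = 17560 / 365 = 48.1 yr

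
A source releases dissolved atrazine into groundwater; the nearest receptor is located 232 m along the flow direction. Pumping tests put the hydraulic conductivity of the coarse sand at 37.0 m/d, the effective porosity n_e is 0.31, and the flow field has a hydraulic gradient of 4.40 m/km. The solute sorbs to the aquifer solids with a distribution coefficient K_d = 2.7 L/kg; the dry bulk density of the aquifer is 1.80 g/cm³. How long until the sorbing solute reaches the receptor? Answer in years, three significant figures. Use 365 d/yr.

20.2 years

q = Ki = 37.0 × 0.0044 = 0.1628 m/d
v_s = q/n_e = 0.1628/0.31 = 0.5252 m/d
Retardation R = 1 + ρ_b·K_d/n = 1 + 1.80×2.7/0.31 = 16.68
Contaminant velocity v_c = v/R = 0.5252/16.68 = 0.03149 m/d
t = L/v_c = 232/0.03149 = 7368 d
   = 7368/365 = 20.2 yr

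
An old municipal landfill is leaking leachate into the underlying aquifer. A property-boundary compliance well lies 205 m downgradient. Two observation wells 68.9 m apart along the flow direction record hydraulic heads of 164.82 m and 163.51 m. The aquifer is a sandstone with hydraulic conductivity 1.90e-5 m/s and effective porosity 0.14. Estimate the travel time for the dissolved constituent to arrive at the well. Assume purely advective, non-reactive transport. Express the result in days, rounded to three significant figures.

920 days

Hydraulic gradient i = (164.82 − 163.51) / 68.9 = 1.31 / 68.9 = 0.01901
K = 1.90e-5 m/s × 86400 s/d = 1.642 m/d
Darcy flux q = K·i = 1.642 × 0.01901 = 0.03121 m/d
Average linear velocity = 0.03121 / 0.14 = 0.2229 m/d
t = L / v = 205 / 0.2229 = 919.5 d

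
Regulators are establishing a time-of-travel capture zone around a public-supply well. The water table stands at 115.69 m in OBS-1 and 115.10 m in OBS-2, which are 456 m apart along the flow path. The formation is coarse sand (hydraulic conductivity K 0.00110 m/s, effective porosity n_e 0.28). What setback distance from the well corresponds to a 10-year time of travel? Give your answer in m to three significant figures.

Hydraulic gradient i = (115.69 − 115.10) / 456 = 0.59 / 456 = 0.001294
K = 0.00110 m/s × 86400 s/d = 95.04 m/d
Specific discharge q = 95.04 × 0.001294 = 0.1230 m/d
Seepage velocity v = q / n = 0.1230 / 0.28 = 0.4392 m/d
T = 10 yr × 365 = 3650 d
L = v × T = 0.4392 × 3650 = 1603 m

1600 m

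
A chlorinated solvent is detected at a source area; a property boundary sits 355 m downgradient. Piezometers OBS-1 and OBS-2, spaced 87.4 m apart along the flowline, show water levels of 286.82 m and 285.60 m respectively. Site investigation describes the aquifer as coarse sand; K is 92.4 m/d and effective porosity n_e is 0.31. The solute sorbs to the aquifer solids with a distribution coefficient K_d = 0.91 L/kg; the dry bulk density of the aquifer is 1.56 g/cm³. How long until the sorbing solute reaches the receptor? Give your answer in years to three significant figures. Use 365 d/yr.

Hydraulic gradient i = (286.82 − 285.60) / 87.4 = 1.22 / 87.4 = 0.01396
q = Ki = 92.4 × 0.01396 = 1.290 m/d
v = Ki/n = 92.4·0.01396/0.31 = 4.161 m/d
Retardation R = 1 + ρ_b·K_d/n = 1 + 1.56×0.91/0.31 = 5.579
Contaminant velocity v_c = v/R = 4.161/5.579 = 0.7457 m/d
t = L/v_c = 355/0.7457 = 476.1 d
   = 476.1/365 = 1.30 yr

1.30 years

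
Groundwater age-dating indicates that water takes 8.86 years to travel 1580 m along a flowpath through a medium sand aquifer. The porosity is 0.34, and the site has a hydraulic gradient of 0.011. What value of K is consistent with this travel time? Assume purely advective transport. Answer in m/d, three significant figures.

15.1 m/d

t = 8.86 years = 3234 d
v = L / t = 1580 / 3234 = 0.4886 m/d
K = v · n / i = 0.4886 × 0.34 / 0.011 = 15.1 m/d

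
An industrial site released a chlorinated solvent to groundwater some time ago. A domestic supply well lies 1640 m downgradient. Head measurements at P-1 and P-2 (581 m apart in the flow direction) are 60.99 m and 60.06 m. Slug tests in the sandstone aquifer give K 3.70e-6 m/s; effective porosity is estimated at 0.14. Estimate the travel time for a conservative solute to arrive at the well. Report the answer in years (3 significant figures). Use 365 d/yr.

1230 years

Hydraulic gradient i = (60.99 − 60.06) / 581 = 0.93 / 581 = 0.001601
K = 3.70e-6 m/s × 86400 s/d = 0.3197 m/d
Darcy flux q = K·i = 0.3197 × 0.001601 = 5.117e-4 m/d
Average linear velocity = 5.117e-4 / 0.14 = 0.003655 m/d
t = L / v = 1640 / 0.003655 = 448700 d
   = 448700 / 365 = 1230 yr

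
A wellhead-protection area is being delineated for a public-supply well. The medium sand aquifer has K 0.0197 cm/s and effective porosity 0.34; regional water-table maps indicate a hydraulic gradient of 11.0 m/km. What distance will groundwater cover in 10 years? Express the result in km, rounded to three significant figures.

2.01 km

K = 0.0197 cm/s × 864 = 17.02 m/d
Darcy flux q = K·i = 17.02 × 0.011 = 0.1872 m/d
Average linear velocity = 0.1872 / 0.34 = 0.5507 m/d
T = 10 yr × 365 = 3650 d
L = v × T = 0.5507 × 3650 = 2010 m
   = 2.01 km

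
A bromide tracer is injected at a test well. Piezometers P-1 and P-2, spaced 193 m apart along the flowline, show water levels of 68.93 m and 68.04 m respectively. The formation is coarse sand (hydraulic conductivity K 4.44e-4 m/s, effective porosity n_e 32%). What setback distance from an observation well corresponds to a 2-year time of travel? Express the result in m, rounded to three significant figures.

Hydraulic gradient i = (68.93 − 68.04) / 193 = 0.89 / 193 = 0.004611
K = 4.44e-4 m/s × 86400 s/d = 38.36 m/d
Specific discharge q = 38.36 × 0.004611 = 0.1769 m/d
v = Ki/n = 38.36·0.004611/0.32 = 0.5528 m/d
T = 2 yr × 365 = 730 d
L = v × T = 0.5528 × 730 = 403.6 m

404 m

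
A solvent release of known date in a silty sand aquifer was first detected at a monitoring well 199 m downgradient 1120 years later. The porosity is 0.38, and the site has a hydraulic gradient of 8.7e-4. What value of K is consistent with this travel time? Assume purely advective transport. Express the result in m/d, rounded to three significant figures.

t = 1120 years = 408800 d
v = L / t = 199 / 408800 = 4.868e-4 m/d
K = v · n / i = 4.868e-4 × 0.38 / 8.7e-4 = 0.213 m/d

0.213 m/d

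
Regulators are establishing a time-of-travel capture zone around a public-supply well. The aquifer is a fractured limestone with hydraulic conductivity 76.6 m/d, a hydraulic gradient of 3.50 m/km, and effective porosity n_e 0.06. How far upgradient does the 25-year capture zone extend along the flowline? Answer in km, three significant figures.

40.8 km

Specific discharge q = 76.6 × 0.0035 = 0.2681 m/d
v = Ki/n = 76.6·0.0035/0.06 = 4.468 m/d
T = 25 yr × 365 = 9125 d
L = v × T = 4.468 × 9125 = 40770 m
   = 40.8 km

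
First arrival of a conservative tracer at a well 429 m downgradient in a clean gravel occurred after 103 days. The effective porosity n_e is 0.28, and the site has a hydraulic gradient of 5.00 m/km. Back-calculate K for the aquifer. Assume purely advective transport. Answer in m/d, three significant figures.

233 m/d

v = L / t = 429 / 103 = 4.165 m/d
K = v · n / i = 4.165 × 0.28 / 0.0050 = 233 m/d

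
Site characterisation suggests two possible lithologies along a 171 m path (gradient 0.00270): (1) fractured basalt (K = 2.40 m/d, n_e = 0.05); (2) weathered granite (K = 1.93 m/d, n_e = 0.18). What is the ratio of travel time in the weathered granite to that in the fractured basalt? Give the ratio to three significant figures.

Unit 1 (fractured basalt): v = 2.40×0.0027/0.05 = 0.1296 m/d, t = 171/0.1296 = 1319 d
Unit 2 (weathered granite): v = 1.93×0.0027/0.18 = 0.02895 m/d, t = 171/0.02895 = 5907 d
t(weathered granite) / t(fractured basalt) = 5907/1319 = 4.48

4.48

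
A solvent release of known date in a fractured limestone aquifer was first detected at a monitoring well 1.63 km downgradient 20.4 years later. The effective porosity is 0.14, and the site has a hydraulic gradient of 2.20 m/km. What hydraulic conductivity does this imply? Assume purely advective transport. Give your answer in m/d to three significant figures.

13.9 m/d

t = 20.4 years = 7446 d
L = 1.63 km = 1630 m
v = L / t = 1630 / 7446 = 0.2189 m/d
K = v · n / i = 0.2189 × 0.14 / 0.0022 = 13.9 m/d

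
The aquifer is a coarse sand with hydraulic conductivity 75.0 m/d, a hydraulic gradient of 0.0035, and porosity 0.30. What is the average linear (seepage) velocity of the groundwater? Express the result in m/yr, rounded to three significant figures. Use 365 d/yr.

319 m/yr

q = Ki = 75.0 × 0.0035 = 0.2625 m/d
Seepage velocity v = q / n = 0.2625 / 0.30 = 0.8750 m/d
   = 0.8750 × 365 = 319 m/yr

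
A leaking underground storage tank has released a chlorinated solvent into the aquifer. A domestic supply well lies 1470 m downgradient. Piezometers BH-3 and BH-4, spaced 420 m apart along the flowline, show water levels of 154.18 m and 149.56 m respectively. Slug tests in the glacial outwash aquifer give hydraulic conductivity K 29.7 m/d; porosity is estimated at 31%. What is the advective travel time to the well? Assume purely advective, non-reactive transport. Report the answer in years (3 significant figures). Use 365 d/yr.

3.82 years

Hydraulic gradient i = (154.18 − 149.56) / 420 = 4.62 / 420 = 0.01100
Specific discharge q = 29.7 × 0.01100 = 0.3267 m/d
v_s = q/n_e = 0.3267/0.31 = 1.054 m/d
t = L / v = 1470 / 1.054 = 1395 d
   = 1395 / 365 = 3.82 yr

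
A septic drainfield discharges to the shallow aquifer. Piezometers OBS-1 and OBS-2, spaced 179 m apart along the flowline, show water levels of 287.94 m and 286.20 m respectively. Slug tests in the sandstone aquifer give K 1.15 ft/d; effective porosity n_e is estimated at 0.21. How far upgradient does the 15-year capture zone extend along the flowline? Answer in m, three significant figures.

88.8 m

Hydraulic gradient i = (287.94 − 286.20) / 179 = 1.74 / 179 = 0.009721
K = 1.15 ft/d × 0.3048 = 0.3505 m/d
Specific discharge q = 0.3505 × 0.009721 = 0.003407 m/d
Seepage velocity v = q / n = 0.003407 / 0.21 = 0.01623 m/d
T = 15 yr × 365 = 5475 d
L = v × T = 0.01623 × 5475 = 88.83 m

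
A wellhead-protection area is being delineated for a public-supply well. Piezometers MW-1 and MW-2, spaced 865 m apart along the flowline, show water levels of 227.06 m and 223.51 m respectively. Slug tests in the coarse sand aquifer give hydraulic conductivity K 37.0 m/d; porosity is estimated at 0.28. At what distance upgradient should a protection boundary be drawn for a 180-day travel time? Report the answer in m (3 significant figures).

Hydraulic gradient i = (227.06 − 223.51) / 865 = 3.55 / 865 = 0.004104
q = Ki = 37.0 × 0.004104 = 0.1518 m/d
Average linear velocity = 0.1518 / 0.28 = 0.5423 m/d
L = v × T = 0.5423 × 180 = 97.62 m

97.6 m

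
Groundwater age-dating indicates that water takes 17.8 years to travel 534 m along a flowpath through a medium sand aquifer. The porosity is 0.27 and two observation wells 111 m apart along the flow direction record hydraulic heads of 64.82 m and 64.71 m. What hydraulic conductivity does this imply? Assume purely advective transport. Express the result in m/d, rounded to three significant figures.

Hydraulic gradient i = (64.82 − 64.71) / 111 = 0.11 / 111 = 9.910e-4
t = 17.8 years = 6497 d
v = L / t = 534 / 6497 = 0.08219 m/d
K = v · n / i = 0.08219 × 0.27 / 9.910e-4 = 22.4 m/d

22.4 m/d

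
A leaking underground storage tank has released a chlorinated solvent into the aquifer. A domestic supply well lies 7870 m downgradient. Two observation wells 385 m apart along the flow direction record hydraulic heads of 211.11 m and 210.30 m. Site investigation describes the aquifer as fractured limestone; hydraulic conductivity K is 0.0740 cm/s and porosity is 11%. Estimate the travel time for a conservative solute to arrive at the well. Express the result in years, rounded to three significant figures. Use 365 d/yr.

Hydraulic gradient i = (211.11 − 210.30) / 385 = 0.81 / 385 = 0.002104
K = 0.0740 cm/s × 864 = 63.94 m/d
Specific discharge q = 63.94 × 0.002104 = 0.1345 m/d
Seepage velocity v = q / n = 0.1345 / 0.11 = 1.223 m/d
t = L / v = 7870 / 1.223 = 6436 d
   = 6436 / 365 = 17.6 yr

17.6 years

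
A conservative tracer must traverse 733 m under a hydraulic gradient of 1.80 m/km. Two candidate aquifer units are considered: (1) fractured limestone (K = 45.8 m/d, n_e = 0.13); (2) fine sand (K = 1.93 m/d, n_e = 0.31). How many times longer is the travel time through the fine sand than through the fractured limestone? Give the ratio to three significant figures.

Unit 1 (fractured limestone): v = 45.8×0.0018/0.13 = 0.6342 m/d, t = 733/0.6342 = 1156 d
Unit 2 (fine sand): v = 1.93×0.0018/0.31 = 0.01121 m/d, t = 733/0.01121 = 65410 d
t(fine sand) / t(fractured limestone) = 65410/1156 = 56.6

56.6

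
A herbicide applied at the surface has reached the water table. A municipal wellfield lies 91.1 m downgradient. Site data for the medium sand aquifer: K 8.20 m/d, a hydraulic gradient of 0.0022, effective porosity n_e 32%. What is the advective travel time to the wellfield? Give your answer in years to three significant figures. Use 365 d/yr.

4.43 years

Darcy flux q = K·i = 8.20 × 0.0022 = 0.01804 m/d
Seepage velocity v = q / n = 0.01804 / 0.32 = 0.05638 m/d
t = L / v = 91.1 / 0.05638 = 1616 d
   = 1616 / 365 = 4.43 yr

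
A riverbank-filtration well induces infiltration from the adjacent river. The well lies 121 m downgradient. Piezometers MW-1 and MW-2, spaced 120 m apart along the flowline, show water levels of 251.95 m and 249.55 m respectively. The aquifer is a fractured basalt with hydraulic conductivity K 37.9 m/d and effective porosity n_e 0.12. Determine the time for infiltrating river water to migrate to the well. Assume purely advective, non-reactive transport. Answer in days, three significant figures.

Hydraulic gradient i = (251.95 − 249.55) / 120 = 2.40 / 120 = 0.02000
Darcy flux q = K·i = 37.9 × 0.02000 = 0.7580 m/d
v_s = q/n_e = 0.7580/0.12 = 6.317 m/d
t = L / v = 121 / 6.317 = 19.16 d

19.2 days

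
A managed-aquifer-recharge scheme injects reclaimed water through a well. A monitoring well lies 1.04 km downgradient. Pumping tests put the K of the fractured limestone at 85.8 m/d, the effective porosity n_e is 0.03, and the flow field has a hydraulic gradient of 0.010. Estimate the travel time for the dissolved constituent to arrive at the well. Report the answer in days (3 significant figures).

36.4 days

q = Ki = 85.8 × 0.010 = 0.8580 m/d
v = Ki/n = 85.8·0.010/0.03 = 28.60 m/d
L = 1.04 km = 1040 m
t = L / v = 1040 / 28.60 = 36.36 d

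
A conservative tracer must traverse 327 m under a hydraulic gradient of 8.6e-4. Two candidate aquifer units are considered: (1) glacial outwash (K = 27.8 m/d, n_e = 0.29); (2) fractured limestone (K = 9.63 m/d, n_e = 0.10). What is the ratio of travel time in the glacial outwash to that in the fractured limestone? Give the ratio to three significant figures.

1.00

Unit 1 (glacial outwash): v = 27.8×8.6e-4/0.29 = 0.08244 m/d, t = 327/0.08244 = 3966 d
Unit 2 (fractured limestone): v = 9.63×8.6e-4/0.10 = 0.08282 m/d, t = 327/0.08282 = 3948 d
t(glacial outwash) / t(fractured limestone) = 3966/3948 = 1.00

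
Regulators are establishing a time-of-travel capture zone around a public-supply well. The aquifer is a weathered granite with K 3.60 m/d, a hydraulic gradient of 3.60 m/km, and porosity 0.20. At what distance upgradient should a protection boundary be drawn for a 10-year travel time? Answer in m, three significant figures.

237 m

Darcy flux q = K·i = 3.60 × 0.0036 = 0.01296 m/d
Seepage velocity v = q / n = 0.01296 / 0.20 = 0.06480 m/d
T = 10 yr × 365 = 3650 d
L = v × T = 0.06480 × 3650 = 236.5 m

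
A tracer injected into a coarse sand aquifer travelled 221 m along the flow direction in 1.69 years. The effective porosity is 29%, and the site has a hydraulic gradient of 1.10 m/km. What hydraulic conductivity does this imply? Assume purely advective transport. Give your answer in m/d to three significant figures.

t = 1.69 years = 616.9 d
v = L / t = 221 / 616.9 = 0.3583 m/d
K = v · n / i = 0.3583 × 0.29 / 0.0011 = 94.5 m/d

94.5 m/d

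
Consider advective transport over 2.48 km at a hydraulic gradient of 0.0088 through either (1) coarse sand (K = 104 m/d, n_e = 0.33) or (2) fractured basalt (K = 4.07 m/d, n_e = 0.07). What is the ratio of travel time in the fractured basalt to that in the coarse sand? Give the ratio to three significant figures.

Unit 1 (coarse sand): v = 104×0.0088/0.33 = 2.773 m/d, t = 2480/2.773 = 894.2 d
Unit 2 (fractured basalt): v = 4.07×0.0088/0.07 = 0.5117 m/d, t = 2480/0.5117 = 4847 d
t(fractured basalt) / t(coarse sand) = 4847/894.2 = 5.42

5.42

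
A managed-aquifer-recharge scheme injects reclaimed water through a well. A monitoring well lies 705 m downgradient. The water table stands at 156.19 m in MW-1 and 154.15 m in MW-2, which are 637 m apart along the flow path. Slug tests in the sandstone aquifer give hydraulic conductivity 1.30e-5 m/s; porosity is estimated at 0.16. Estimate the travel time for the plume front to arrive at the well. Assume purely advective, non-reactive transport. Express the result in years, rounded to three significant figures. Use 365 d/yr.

85.9 years

Hydraulic gradient i = (156.19 − 154.15) / 637 = 2.04 / 637 = 0.003203
K = 1.30e-5 m/s × 86400 s/d = 1.123 m/d
Darcy flux q = K·i = 1.123 × 0.003203 = 0.003597 m/d
v_s = q/n_e = 0.003597/0.16 = 0.02248 m/d
t = L / v = 705 / 0.02248 = 31360 d
   = 31360 / 365 = 85.9 yr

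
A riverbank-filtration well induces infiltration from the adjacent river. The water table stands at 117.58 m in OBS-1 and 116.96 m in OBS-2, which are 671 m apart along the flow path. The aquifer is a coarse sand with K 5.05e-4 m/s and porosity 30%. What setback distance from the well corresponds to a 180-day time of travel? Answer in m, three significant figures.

Hydraulic gradient i = (117.58 − 116.96) / 671 = 0.62 / 671 = 9.240e-4
K = 5.05e-4 m/s × 86400 s/d = 43.63 m/d
Specific discharge q = 43.63 × 9.240e-4 = 0.04032 m/d
v = Ki/n = 43.63·9.240e-4/0.30 = 0.1344 m/d
L = v × T = 0.1344 × 180 = 24.19 m

24.2 m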